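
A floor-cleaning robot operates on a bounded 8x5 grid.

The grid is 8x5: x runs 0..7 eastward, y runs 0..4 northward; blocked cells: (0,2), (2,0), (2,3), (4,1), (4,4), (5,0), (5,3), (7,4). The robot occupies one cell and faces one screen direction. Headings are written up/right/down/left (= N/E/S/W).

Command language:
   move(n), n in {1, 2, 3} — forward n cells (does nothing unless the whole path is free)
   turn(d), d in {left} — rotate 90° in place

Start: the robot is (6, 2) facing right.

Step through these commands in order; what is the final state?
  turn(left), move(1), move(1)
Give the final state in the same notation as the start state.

(6, 4) facing up

from: (6, 2) facing right
[1] after turn(left): (6, 2) facing up
[2] after move(1): (6, 3) facing up
[3] after move(1): (6, 4) facing up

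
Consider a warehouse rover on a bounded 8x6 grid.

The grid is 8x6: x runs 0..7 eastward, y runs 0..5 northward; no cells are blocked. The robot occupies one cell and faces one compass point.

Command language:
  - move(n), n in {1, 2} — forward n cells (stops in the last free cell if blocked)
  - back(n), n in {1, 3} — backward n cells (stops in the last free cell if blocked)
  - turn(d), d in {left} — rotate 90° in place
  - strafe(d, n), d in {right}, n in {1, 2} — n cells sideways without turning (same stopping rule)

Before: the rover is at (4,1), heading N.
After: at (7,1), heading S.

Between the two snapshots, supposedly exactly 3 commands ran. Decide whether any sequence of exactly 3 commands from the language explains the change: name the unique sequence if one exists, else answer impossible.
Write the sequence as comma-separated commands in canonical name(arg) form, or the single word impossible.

turn(left), back(3), turn(left)

key: cell and facing (now S) both changed — the 3 commands mix motion and turning
begin: at (4,1), heading N
t=1 turn(left) ⇒ at (4,1), heading W
t=2 back(3) ⇒ at (7,1), heading W
t=3 turn(left) ⇒ at (7,1), heading S
no rival 3-sequence matches.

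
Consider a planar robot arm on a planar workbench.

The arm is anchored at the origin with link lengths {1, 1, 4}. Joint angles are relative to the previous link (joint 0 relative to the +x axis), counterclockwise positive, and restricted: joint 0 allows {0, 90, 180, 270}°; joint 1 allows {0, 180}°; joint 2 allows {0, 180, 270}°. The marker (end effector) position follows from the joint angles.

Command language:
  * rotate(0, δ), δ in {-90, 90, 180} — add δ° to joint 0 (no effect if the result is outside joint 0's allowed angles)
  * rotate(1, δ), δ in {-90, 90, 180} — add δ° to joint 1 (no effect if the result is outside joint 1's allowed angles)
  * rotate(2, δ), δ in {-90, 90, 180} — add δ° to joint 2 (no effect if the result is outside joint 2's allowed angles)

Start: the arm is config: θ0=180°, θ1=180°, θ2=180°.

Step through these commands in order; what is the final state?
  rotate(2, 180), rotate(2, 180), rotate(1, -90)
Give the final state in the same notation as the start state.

config: θ0=180°, θ1=180°, θ2=180°

begin: config: θ0=180°, θ1=180°, θ2=180°
1. rotate(2, 180) → config: θ0=180°, θ1=180°, θ2=0°
2. rotate(2, 180) → config: θ0=180°, θ1=180°, θ2=180°
3. rotate(1, -90) → config: θ0=180°, θ1=180°, θ2=180°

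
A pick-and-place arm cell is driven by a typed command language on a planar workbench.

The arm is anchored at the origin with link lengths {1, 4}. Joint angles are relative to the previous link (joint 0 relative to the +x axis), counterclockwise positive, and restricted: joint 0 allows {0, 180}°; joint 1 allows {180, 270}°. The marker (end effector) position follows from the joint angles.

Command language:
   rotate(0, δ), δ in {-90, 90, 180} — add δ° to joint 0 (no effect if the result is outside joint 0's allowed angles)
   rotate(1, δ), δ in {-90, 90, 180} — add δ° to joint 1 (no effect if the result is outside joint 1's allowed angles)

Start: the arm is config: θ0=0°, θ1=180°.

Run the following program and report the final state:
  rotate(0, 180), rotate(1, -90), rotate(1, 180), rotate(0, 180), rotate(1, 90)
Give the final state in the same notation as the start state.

initial: config: θ0=0°, θ1=180°
[1] after rotate(0, 180): config: θ0=180°, θ1=180°
[2] after rotate(1, -90): config: θ0=180°, θ1=180°
[3] after rotate(1, 180): config: θ0=180°, θ1=180°
[4] after rotate(0, 180): config: θ0=0°, θ1=180°
[5] after rotate(1, 90): config: θ0=0°, θ1=270°

config: θ0=0°, θ1=270°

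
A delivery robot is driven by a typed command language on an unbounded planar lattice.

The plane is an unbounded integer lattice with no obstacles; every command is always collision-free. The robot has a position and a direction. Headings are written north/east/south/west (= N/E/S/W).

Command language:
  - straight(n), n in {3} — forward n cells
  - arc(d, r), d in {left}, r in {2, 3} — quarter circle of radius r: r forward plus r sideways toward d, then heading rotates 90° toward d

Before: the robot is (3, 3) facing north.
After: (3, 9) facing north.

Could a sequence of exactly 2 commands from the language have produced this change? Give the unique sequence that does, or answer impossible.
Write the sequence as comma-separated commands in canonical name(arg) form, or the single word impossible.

key: heading stays N — no command in the sequence turns
begin: (3, 3) facing north
t=1 straight(3) ⇒ (3, 6) facing north
t=2 straight(3) ⇒ (3, 9) facing north
no rival 2-sequence matches.

straight(3), straight(3)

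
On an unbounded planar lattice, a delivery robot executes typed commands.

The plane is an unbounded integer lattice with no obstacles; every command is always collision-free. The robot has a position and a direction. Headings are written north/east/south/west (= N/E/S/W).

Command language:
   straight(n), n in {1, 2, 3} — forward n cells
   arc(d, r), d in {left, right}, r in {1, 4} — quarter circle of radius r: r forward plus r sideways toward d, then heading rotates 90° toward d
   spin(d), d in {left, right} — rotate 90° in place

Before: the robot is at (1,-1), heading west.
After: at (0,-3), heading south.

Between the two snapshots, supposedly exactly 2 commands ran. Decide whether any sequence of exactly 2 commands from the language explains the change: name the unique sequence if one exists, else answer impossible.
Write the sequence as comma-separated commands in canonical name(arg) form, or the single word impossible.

key: order matters: swapping arc(left, 1) and straight(1) lands elsewhere
begin: at (1,-1), heading west
[1] after arc(left, 1): at (0,-2), heading south
[2] after straight(1): at (0,-3), heading south
all 81 alternatives checked — unique.

arc(left, 1), straight(1)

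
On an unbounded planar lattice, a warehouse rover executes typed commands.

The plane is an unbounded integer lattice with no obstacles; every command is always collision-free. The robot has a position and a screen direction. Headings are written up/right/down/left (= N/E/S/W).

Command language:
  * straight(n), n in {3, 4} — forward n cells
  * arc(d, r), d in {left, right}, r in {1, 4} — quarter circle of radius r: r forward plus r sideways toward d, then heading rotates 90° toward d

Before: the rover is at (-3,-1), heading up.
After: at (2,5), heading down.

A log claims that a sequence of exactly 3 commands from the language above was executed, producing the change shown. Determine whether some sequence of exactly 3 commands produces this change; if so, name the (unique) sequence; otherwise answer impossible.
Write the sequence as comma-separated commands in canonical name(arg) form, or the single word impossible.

key: position moved to (2,5) AND the heading swung to S — translation plus rotation needed
begin: at (-3,-1), heading up
[1] after straight(3): at (-3,2), heading up
[2] after arc(right, 4): at (1,6), heading right
[3] after arc(right, 1): at (2,5), heading down
no rival 3-sequence matches.

straight(3), arc(right, 4), arc(right, 1)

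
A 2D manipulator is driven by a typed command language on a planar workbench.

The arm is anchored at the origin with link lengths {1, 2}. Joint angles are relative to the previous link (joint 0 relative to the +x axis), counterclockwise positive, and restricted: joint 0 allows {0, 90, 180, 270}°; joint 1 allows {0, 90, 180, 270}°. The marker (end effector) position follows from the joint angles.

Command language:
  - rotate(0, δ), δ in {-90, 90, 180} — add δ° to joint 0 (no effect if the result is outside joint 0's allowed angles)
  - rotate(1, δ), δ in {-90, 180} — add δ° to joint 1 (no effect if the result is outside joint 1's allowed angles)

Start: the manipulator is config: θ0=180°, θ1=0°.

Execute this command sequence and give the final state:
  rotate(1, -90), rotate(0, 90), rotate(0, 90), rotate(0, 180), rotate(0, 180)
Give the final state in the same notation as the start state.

start: config: θ0=180°, θ1=0°
1. rotate(1, -90) → config: θ0=180°, θ1=270°
2. rotate(0, 90) → config: θ0=270°, θ1=270°
3. rotate(0, 90) → config: θ0=0°, θ1=270°
4. rotate(0, 180) → config: θ0=180°, θ1=270°
5. rotate(0, 180) → config: θ0=0°, θ1=270°

config: θ0=0°, θ1=270°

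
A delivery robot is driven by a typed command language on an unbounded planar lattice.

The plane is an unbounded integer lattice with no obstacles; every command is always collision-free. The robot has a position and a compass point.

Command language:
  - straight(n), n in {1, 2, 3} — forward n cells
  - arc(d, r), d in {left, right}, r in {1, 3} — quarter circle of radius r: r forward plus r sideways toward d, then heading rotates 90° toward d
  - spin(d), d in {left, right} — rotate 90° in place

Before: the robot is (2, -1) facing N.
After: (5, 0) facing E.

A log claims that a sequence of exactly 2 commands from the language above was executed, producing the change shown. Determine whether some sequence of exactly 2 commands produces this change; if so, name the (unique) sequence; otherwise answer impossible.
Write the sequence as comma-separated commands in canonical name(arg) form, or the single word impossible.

key: cell and facing (now E) both changed — the 2 commands mix motion and turning
from: (2, -1) facing N
step 1 (arc(right, 1)): (3, 0) facing E
step 2 (straight(2)): (5, 0) facing E
no rival 2-sequence matches.

arc(right, 1), straight(2)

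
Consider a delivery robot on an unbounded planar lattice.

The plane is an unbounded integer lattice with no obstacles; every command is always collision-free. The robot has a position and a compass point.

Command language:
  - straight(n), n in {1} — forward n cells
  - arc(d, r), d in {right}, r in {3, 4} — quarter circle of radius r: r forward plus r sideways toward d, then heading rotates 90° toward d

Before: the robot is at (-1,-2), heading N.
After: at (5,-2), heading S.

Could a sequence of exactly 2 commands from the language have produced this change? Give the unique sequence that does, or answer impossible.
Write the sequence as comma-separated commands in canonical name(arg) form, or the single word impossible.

arc(right, 3), arc(right, 3)

key: cell and facing (now S) both changed — the 2 commands mix motion and turning
initial: at (-1,-2), heading N
1. arc(right, 3) → at (2,1), heading E
2. arc(right, 3) → at (5,-2), heading S
all 9 alternatives checked — unique.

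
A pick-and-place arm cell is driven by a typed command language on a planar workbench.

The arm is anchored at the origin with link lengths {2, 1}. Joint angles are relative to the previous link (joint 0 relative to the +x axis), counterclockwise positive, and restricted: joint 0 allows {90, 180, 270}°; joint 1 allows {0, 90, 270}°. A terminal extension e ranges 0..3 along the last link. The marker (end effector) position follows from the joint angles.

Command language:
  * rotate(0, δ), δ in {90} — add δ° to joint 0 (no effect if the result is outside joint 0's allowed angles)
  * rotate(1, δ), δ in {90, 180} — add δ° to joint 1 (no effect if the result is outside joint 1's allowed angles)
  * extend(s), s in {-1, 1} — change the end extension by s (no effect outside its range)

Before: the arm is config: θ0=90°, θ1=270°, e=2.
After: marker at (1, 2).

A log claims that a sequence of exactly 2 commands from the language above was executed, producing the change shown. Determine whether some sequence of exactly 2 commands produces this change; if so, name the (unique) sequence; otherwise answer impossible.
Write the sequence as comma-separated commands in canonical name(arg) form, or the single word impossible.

t0: config: θ0=90°, θ1=270°, e=2
1. extend(-1) → config: θ0=90°, θ1=270°, e=1
2. extend(-1) → config: θ0=90°, θ1=270°, e=0
no other 2-command option fits: unique.

extend(-1), extend(-1)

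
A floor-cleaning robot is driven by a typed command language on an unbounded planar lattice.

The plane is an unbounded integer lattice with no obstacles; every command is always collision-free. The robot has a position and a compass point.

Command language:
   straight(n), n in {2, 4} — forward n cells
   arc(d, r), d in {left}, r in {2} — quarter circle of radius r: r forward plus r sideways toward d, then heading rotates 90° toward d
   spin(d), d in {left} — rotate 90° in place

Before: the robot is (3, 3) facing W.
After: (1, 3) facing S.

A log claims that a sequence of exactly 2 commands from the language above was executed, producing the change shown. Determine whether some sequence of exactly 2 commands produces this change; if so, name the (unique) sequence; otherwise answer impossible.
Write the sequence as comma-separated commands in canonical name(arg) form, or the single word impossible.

straight(2), spin(left)

key: running spin(left) before straight(2) would end elsewhere — order is forced
t0: (3, 3) facing W
1. straight(2) → (1, 3) facing W
2. spin(left) → (1, 3) facing S
no other 2-command option fits: unique.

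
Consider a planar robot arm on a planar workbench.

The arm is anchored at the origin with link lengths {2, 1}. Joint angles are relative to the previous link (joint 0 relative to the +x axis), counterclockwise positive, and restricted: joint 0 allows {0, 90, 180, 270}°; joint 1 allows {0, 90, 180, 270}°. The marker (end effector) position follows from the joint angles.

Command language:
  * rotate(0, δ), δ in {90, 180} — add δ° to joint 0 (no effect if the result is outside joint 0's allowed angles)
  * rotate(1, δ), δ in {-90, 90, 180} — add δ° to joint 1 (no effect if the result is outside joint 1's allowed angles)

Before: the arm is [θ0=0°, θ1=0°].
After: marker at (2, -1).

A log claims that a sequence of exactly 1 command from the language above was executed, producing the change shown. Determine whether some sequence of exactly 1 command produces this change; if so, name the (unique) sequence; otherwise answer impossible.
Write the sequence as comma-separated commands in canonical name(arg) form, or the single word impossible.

t0: [θ0=0°, θ1=0°]
step 1 (rotate(1, -90)): [θ0=0°, θ1=270°]
no other 1-command option fits: unique.

rotate(1, -90)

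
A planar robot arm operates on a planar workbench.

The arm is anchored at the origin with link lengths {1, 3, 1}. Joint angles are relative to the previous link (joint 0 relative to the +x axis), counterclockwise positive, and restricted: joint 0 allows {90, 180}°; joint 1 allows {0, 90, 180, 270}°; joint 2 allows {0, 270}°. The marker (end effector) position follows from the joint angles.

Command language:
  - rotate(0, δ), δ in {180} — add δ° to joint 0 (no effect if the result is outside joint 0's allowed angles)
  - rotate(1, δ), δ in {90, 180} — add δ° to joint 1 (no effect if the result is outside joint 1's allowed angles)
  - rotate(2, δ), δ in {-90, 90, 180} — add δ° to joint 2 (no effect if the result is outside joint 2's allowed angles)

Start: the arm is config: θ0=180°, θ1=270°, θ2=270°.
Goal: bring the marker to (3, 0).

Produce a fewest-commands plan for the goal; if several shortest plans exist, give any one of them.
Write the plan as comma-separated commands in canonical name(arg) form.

begin: config: θ0=180°, θ1=270°, θ2=270°
[1] after rotate(2, 90): config: θ0=180°, θ1=270°, θ2=0°
[2] after rotate(1, 180): config: θ0=180°, θ1=90°, θ2=0°
[3] after rotate(1, 90): config: θ0=180°, θ1=180°, θ2=0°
shorter routes all fall short; 3 is best.

rotate(2, 90), rotate(1, 180), rotate(1, 90)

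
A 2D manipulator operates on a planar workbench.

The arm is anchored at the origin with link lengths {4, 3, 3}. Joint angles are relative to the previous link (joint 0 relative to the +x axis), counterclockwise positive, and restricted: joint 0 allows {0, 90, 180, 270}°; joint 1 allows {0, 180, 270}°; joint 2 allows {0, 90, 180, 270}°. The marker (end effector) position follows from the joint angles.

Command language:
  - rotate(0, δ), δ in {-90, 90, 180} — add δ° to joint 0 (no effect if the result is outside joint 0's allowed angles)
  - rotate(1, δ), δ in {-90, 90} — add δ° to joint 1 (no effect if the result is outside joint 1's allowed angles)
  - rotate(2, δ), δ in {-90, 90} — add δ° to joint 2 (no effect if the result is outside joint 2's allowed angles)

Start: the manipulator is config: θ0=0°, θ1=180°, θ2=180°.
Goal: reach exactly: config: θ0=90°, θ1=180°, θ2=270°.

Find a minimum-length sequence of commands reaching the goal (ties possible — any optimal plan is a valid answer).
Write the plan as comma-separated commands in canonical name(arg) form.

rotate(0, 90), rotate(2, 90)

start: config: θ0=0°, θ1=180°, θ2=180°
t=1 rotate(0, 90) ⇒ config: θ0=90°, θ1=180°, θ2=180°
t=2 rotate(2, 90) ⇒ config: θ0=90°, θ1=180°, θ2=270°
nothing shorter than 2 reaches the goal.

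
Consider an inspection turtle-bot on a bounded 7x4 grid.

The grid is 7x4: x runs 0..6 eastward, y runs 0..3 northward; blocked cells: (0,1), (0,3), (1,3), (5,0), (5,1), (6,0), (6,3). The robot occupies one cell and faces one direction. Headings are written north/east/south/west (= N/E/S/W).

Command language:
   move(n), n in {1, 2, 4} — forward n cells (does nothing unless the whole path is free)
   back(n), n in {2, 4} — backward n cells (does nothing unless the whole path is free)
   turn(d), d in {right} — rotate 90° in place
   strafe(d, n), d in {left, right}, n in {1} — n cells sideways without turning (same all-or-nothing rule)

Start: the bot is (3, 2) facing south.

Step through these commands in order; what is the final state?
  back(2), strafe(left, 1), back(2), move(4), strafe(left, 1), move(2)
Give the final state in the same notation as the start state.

(5, 2) facing south

initial: (3, 2) facing south
t=1 back(2) ⇒ (3, 2) facing south
t=2 strafe(left, 1) ⇒ (4, 2) facing south
t=3 back(2) ⇒ (4, 2) facing south
t=4 move(4) ⇒ (4, 2) facing south
t=5 strafe(left, 1) ⇒ (5, 2) facing south
t=6 move(2) ⇒ (5, 2) facing south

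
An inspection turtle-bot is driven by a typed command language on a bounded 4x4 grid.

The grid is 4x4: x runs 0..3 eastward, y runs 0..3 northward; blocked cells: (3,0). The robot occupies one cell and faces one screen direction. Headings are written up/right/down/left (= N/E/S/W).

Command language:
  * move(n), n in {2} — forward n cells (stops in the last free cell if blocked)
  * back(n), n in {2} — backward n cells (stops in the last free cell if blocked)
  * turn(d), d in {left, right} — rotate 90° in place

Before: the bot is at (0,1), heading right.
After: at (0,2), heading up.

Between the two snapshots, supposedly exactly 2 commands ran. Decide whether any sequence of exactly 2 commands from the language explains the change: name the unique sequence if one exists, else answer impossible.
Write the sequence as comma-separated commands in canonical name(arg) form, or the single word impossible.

all 16 sequences checked — none match.

impossible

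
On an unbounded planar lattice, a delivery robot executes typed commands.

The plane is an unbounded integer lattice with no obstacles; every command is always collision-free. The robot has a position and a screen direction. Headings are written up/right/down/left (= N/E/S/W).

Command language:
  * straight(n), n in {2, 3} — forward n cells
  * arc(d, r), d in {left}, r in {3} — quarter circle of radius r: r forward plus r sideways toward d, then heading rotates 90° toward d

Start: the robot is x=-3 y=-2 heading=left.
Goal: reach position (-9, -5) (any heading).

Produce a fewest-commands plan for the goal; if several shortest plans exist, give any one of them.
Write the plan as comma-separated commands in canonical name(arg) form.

t0: x=-3 y=-2 heading=left
step 1 (straight(3)): x=-6 y=-2 heading=left
step 2 (arc(left, 3)): x=-9 y=-5 heading=down
nothing shorter than 2 reaches the goal.

straight(3), arc(left, 3)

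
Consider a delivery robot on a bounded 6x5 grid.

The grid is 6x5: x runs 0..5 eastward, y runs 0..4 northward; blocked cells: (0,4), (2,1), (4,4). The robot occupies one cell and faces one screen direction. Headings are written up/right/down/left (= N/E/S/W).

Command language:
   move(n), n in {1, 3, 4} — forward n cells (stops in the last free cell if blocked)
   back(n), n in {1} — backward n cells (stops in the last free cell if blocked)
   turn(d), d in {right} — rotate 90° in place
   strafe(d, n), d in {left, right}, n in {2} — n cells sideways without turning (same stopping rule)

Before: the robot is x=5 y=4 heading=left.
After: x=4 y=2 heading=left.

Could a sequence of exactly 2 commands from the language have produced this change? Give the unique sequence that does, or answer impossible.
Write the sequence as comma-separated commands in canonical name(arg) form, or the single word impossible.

key: order matters: swapping strafe(left, 2) and move(1) lands elsewhere
start: x=5 y=4 heading=left
t=1 strafe(left, 2) ⇒ x=5 y=2 heading=left
t=2 move(1) ⇒ x=4 y=2 heading=left
uniquely the one of 49 2-step routes that fits.

strafe(left, 2), move(1)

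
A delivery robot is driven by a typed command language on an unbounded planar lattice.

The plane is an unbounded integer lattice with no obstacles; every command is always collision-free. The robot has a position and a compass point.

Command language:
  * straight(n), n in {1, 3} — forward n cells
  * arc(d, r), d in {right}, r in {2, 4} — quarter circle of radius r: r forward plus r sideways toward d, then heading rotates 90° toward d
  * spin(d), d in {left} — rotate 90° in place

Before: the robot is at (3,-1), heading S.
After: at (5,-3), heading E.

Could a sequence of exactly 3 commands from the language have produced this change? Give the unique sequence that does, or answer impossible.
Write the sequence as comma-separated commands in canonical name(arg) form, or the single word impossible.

key: position moved to (5,-3) AND the heading swung to E — translation plus rotation needed
begin: at (3,-1), heading S
t=1 spin(left) ⇒ at (3,-1), heading E
t=2 arc(right, 2) ⇒ at (5,-3), heading S
t=3 spin(left) ⇒ at (5,-3), heading E
no rival 3-sequence matches.

spin(left), arc(right, 2), spin(left)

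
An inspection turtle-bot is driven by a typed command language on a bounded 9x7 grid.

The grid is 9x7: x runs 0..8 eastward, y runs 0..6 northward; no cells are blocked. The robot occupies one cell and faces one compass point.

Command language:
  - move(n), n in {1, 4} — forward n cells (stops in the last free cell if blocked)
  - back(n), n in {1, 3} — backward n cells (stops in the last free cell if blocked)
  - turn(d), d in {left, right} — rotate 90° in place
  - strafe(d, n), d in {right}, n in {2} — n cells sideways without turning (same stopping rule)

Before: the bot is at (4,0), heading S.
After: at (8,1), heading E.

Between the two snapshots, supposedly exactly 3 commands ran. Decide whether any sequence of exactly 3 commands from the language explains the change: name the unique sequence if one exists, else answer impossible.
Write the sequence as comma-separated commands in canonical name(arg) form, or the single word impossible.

key: order matters: swapping back(1) and move(4) lands elsewhere
t0: at (4,0), heading S
step 1 (back(1)): at (4,1), heading S
step 2 (turn(left)): at (4,1), heading E
step 3 (move(4)): at (8,1), heading E
no rival 3-sequence matches.

back(1), turn(left), move(4)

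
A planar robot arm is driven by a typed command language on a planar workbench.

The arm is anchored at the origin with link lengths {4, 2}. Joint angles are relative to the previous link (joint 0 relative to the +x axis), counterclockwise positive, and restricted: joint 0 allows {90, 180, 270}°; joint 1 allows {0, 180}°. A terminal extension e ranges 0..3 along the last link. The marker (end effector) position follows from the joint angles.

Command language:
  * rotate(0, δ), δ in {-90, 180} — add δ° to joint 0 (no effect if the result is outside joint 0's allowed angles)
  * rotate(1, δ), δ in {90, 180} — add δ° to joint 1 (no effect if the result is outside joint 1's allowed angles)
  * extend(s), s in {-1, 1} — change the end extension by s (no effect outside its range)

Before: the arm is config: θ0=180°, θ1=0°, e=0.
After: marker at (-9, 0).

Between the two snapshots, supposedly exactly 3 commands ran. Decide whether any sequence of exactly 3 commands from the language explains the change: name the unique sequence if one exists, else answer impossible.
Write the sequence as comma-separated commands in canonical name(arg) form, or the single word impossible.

initial: config: θ0=180°, θ1=0°, e=0
[1] after extend(1): config: θ0=180°, θ1=0°, e=1
[2] after extend(1): config: θ0=180°, θ1=0°, e=2
[3] after extend(1): config: θ0=180°, θ1=0°, e=3
no other 3-command option fits: unique.

extend(1), extend(1), extend(1)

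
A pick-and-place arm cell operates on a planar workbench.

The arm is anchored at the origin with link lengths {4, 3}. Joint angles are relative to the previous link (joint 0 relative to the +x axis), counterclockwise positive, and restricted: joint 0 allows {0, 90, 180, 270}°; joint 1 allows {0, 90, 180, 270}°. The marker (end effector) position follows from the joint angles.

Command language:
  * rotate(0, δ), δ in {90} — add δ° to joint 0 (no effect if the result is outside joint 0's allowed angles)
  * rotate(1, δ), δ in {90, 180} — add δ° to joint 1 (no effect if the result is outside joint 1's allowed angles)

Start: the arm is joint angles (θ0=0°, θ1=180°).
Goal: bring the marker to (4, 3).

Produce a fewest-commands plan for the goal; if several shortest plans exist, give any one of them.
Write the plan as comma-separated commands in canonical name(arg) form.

begin: joint angles (θ0=0°, θ1=180°)
[1] after rotate(1, 90): joint angles (θ0=0°, θ1=270°)
[2] after rotate(1, 180): joint angles (θ0=0°, θ1=90°)
no 1-step plan works, so 2 is optimal.

rotate(1, 90), rotate(1, 180)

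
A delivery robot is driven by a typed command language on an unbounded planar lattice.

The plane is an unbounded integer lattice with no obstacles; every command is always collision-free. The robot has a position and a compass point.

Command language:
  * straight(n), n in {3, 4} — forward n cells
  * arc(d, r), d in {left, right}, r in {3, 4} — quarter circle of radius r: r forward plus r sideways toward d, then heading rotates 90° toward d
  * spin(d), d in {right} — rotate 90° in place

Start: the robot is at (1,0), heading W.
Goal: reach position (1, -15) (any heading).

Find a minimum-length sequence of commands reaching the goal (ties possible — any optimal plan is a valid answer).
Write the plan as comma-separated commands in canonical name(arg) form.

arc(left, 4), straight(4), straight(3), arc(left, 4)

t0: at (1,0), heading W
t=1 arc(left, 4) ⇒ at (-3,-4), heading S
t=2 straight(4) ⇒ at (-3,-8), heading S
t=3 straight(3) ⇒ at (-3,-11), heading S
t=4 arc(left, 4) ⇒ at (1,-15), heading E
no 3-step plan works, so 4 is optimal.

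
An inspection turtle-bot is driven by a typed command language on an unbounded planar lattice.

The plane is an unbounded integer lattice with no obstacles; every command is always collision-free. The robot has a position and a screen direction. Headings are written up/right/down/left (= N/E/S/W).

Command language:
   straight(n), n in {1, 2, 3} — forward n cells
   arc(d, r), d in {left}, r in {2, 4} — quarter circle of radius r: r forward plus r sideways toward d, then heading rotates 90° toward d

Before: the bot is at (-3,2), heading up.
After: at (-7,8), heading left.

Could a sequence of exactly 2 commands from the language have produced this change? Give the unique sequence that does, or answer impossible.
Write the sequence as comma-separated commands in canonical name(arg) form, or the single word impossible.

straight(2), arc(left, 4)

key: order matters: swapping straight(2) and arc(left, 4) lands elsewhere
t0: at (-3,2), heading up
step 1 (straight(2)): at (-3,4), heading up
step 2 (arc(left, 4)): at (-7,8), heading left
no rival 2-sequence matches.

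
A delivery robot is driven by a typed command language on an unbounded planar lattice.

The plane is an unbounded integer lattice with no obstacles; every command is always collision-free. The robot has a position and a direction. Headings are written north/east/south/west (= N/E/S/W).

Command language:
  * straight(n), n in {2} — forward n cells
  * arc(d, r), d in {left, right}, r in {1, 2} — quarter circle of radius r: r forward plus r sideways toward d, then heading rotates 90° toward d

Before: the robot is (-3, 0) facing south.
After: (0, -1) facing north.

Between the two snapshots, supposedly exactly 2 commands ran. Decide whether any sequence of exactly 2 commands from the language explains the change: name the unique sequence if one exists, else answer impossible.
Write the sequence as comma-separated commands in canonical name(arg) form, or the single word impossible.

key: order matters: swapping arc(left, 2) and arc(left, 1) lands elsewhere
begin: (-3, 0) facing south
t=1 arc(left, 2) ⇒ (-1, -2) facing east
t=2 arc(left, 1) ⇒ (0, -1) facing north
no rival 2-sequence matches.

arc(left, 2), arc(left, 1)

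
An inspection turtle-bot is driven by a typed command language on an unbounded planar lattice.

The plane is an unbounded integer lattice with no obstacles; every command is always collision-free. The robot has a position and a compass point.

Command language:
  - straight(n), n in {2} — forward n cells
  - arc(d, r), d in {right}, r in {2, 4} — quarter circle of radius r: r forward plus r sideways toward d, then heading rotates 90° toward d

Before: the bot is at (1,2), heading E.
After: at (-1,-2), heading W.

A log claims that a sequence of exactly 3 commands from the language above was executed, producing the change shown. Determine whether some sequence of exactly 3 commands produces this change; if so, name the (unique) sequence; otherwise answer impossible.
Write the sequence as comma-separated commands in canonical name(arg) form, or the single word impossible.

key: cell and facing (now W) both changed — the 3 commands mix motion and turning
start: at (1,2), heading E
step 1 (arc(right, 2)): at (3,0), heading S
step 2 (arc(right, 2)): at (1,-2), heading W
step 3 (straight(2)): at (-1,-2), heading W
no rival 3-sequence matches.

arc(right, 2), arc(right, 2), straight(2)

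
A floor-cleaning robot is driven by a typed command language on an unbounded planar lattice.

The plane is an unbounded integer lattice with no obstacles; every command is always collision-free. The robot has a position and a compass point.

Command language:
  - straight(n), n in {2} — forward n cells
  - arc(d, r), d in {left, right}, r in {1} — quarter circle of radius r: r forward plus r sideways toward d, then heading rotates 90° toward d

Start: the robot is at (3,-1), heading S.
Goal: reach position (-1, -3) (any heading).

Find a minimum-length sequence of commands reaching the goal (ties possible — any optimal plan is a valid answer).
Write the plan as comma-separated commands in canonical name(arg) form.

arc(right, 1), straight(2), arc(left, 1)

from: at (3,-1), heading S
step 1 (arc(right, 1)): at (2,-2), heading W
step 2 (straight(2)): at (0,-2), heading W
step 3 (arc(left, 1)): at (-1,-3), heading S
nothing shorter than 3 reaches the goal.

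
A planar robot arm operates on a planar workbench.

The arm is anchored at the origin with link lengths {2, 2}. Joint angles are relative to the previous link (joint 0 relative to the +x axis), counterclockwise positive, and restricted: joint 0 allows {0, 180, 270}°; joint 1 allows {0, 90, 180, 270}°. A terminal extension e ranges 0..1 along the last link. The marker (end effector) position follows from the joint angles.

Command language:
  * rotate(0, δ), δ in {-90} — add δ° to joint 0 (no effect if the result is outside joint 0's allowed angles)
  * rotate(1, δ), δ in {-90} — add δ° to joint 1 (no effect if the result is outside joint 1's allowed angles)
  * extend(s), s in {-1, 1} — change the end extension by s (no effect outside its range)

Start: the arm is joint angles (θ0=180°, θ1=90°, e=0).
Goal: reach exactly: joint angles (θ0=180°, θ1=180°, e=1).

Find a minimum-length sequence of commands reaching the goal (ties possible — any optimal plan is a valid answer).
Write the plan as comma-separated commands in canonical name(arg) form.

rotate(1, -90), rotate(1, -90), rotate(1, -90), extend(1)

begin: joint angles (θ0=180°, θ1=90°, e=0)
t=1 rotate(1, -90) ⇒ joint angles (θ0=180°, θ1=0°, e=0)
t=2 rotate(1, -90) ⇒ joint angles (θ0=180°, θ1=270°, e=0)
t=3 rotate(1, -90) ⇒ joint angles (θ0=180°, θ1=180°, e=0)
t=4 extend(1) ⇒ joint angles (θ0=180°, θ1=180°, e=1)
shorter routes all fall short; 4 is best.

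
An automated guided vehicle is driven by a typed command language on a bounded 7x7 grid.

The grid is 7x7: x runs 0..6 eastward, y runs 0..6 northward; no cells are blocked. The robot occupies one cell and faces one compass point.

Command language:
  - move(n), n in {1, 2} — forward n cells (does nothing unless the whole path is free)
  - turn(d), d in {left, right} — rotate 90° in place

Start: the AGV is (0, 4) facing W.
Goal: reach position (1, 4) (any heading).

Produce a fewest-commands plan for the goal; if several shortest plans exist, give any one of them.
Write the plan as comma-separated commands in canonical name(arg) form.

initial: (0, 4) facing W
[1] after turn(right): (0, 4) facing N
[2] after turn(right): (0, 4) facing E
[3] after move(1): (1, 4) facing E
no 2-step plan works, so 3 is optimal.

turn(right), turn(right), move(1)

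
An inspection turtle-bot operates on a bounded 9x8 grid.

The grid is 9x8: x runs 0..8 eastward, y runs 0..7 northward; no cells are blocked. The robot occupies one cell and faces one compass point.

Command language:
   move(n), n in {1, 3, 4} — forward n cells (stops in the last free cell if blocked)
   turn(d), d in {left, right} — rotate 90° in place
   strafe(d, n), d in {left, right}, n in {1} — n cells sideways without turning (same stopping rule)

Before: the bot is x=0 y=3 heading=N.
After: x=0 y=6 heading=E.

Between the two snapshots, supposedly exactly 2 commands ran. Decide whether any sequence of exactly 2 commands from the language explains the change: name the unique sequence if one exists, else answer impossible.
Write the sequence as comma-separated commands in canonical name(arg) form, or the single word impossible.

move(3), turn(right)

key: position moved to (0,6) AND the heading swung to E — translation plus rotation needed
t0: x=0 y=3 heading=N
[1] after move(3): x=0 y=6 heading=N
[2] after turn(right): x=0 y=6 heading=E
uniquely the one of 49 2-step routes that fits.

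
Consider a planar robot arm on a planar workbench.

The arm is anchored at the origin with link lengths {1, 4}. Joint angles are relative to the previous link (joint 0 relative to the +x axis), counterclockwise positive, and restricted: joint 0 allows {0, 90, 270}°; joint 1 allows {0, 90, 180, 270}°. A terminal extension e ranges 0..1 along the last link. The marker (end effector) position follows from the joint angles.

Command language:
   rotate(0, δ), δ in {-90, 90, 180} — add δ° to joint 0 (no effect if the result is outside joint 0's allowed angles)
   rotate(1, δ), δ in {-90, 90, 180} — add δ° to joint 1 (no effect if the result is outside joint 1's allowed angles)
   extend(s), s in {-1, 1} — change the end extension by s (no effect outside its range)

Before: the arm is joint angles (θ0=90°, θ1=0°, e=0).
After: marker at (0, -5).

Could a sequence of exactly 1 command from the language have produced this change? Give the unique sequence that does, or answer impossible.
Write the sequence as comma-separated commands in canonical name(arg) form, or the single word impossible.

rotate(0, 180)

from: joint angles (θ0=90°, θ1=0°, e=0)
t=1 rotate(0, 180) ⇒ joint angles (θ0=270°, θ1=0°, e=0)
no rival 1-sequence matches.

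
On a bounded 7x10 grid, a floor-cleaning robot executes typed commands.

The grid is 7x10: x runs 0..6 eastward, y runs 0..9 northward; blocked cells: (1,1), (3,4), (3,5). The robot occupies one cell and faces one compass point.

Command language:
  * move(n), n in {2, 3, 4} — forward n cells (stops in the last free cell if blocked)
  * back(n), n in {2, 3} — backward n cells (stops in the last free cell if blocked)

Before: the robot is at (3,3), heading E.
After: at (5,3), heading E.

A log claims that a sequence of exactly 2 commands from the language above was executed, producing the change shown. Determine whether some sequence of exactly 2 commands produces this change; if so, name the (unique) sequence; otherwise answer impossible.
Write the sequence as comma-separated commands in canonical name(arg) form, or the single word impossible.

back(2), move(4)

key: still facing E at the end — nothing in the sequence rotates
start: at (3,3), heading E
1. back(2) → at (1,3), heading E
2. move(4) → at (5,3), heading E
no rival 2-sequence matches.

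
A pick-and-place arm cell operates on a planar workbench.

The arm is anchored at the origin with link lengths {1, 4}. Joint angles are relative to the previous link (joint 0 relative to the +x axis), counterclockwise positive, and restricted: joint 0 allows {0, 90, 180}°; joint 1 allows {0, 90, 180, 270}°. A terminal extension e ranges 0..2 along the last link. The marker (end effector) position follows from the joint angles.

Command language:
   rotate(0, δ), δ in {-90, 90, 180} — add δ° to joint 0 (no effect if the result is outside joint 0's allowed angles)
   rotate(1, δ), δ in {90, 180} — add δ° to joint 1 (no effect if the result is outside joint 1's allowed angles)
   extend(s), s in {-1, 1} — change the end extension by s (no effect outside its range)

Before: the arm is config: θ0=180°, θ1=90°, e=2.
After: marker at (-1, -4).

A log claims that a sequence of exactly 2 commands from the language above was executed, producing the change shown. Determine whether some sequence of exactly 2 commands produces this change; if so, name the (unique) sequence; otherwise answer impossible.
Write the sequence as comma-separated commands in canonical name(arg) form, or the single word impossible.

extend(-1), extend(-1)

t0: config: θ0=180°, θ1=90°, e=2
step 1 (extend(-1)): config: θ0=180°, θ1=90°, e=1
step 2 (extend(-1)): config: θ0=180°, θ1=90°, e=0
no other 2-command option fits: unique.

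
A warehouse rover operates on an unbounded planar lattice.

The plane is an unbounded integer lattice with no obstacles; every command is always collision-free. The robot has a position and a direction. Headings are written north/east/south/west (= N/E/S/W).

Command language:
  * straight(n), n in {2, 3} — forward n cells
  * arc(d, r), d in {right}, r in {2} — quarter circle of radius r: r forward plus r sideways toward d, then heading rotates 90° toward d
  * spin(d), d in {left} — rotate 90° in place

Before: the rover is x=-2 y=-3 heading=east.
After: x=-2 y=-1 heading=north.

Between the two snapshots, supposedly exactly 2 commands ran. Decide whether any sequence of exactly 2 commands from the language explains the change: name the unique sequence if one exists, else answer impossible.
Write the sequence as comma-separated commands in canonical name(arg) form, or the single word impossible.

spin(left), straight(2)

key: position moved to (-2,-1) AND the heading swung to N — translation plus rotation needed
t0: x=-2 y=-3 heading=east
1. spin(left) → x=-2 y=-3 heading=north
2. straight(2) → x=-2 y=-1 heading=north
no other 2-command option fits: unique.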